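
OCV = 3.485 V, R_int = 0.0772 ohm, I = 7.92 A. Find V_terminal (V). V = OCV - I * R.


IR drop = 7.92 * 0.0772 = 0.61142 V
V = 3.485 - 0.61142 = 2.874 V

2.874 V


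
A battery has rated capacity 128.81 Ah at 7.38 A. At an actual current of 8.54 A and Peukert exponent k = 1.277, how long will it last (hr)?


Step 1: t_rated = C / I_rated = 128.81 / 7.38 = 17.454 hr
Step 2: ratio = 7.38 / 8.54 = 0.86417
Step 3: ratio^k = 0.86417^1.277 = 0.82992
Step 4: t = t_rated * ratio^k = 17.454 * 0.82992 = 14.49 hr

14.49 hr


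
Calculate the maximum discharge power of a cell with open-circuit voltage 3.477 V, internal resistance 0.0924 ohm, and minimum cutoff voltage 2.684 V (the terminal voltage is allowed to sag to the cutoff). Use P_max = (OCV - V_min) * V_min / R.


dV = OCV - V_min = 0.793 V (so I_max = dV / R)
P_max = dV * V_min / R = 0.793 * 2.684 / 0.0924 = 23.03 W

23.03 W


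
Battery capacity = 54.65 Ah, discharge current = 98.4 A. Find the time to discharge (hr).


Runtime = 54.65 Ah / 98.4 A = 0.5554 hr

0.5554 hr


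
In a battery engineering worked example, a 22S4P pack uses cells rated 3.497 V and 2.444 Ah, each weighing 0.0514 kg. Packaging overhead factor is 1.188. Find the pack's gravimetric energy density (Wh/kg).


Step 1: V_pack = 22 * 3.497 = 76.934 V
Step 2: C_pack = 4 * 2.444 = 9.776 Ah
Step 3: E_pack = V_pack * C_pack = 76.934 * 9.776 = 752.11 Wh
Step 4: m_pack = 22 * 4 * 0.0514 * 1.188 = 5.3736 kg
Step 5: ED = E_pack / m_pack = 752.11 / 5.3736 = 140.0 Wh/kg

140.0 Wh/kg


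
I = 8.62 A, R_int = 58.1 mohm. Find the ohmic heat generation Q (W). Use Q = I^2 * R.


Convert: R = 58.1 mohm = 0.0581 ohm
Q = I^2 * R = 8.62^2 * 0.0581 = 4.317 W

4.317 W


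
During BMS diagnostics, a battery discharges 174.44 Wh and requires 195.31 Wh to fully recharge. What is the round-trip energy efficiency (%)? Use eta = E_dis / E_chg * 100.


eta_e = E_dis / E_chg * 100 = 174.44 / 195.31 * 100 = 89.31%

89.31%


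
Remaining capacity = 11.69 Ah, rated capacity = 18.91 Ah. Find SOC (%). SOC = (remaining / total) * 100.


SOC = (remaining / total) * 100 = (11.69 / 18.91) * 100 = 61.82%

61.82%


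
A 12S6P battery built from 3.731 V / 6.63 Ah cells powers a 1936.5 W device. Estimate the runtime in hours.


Step 1: E_pack = Ns * V_cell * Np * C_cell = 12 * 3.731 * 6 * 6.63 = 1781 Wh
Step 2: t = E_pack / P = 1781 / 1936.5 = 0.9197 hr

0.9197 hr


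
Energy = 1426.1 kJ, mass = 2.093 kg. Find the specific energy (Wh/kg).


Convert: E = 1426.1 kJ = 396.14 Wh
ED = E / m = 396.14 / 2.093 = 189.3 Wh/kg

189.3 Wh/kg


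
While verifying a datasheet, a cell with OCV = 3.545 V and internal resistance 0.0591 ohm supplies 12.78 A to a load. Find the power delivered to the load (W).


Step 1: V_terminal = OCV - I*R = 3.545 - 12.78 * 0.0591 = 2.7897 V
Step 2: P_out = V_terminal * I = 2.7897 * 12.78 = 35.65 W

35.65 W


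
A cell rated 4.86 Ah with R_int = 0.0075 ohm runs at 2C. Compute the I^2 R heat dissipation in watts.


Step 1: I = C_rate * capacity = 2 * 4.86 = 9.72 A
Step 2: Q = I^2 * R = 9.72^2 * 0.0075 = 94.478 * 0.0075 = 0.7086 W

0.7086 W


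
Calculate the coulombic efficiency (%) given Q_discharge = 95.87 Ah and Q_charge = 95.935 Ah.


eta_c = Q_dis / Q_chg * 100 = 95.87 / 95.935 * 100 = 99.93%

99.93%


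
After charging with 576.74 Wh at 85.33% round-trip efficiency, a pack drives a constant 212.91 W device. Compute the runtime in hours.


Step 1: E_discharge = eta/100 * E_charge = 85.33/100 * 576.74 = 492.13 Wh
Step 2: t = E_discharge / P = 492.13 / 212.91 = 2.311 hr

2.311 hr


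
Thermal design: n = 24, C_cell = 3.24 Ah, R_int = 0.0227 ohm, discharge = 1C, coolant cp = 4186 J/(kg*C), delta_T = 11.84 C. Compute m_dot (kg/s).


Step 1: I = 1 * 3.24 = 3.24 A
Step 2: Q_cell = I^2 * R = 3.24^2 * 0.0227 = 0.2383 W
Step 3: Q_total = 24 * 0.2383 = 5.7192 W
Step 4: m_dot = Q_total / (cp * dT) = 5.7192 / (4186 * 11.84) = 1.154e-04 kg/s

1.154e-04 kg/s


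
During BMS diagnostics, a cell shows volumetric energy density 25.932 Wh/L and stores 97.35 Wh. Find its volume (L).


V = E / ED = 97.35 / 25.932 = 3.754 L

3.754 L


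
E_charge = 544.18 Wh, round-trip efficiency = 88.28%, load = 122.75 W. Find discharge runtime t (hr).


Step 1: E_discharge = eta/100 * E_charge = 88.28/100 * 544.18 = 480.4 Wh
Step 2: t = E_discharge / P = 480.4 / 122.75 = 3.914 hr

3.914 hr


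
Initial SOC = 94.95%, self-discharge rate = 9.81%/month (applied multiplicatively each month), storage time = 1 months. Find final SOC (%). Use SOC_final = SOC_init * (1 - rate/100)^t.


decay = (1 - 9.81/100)^1 = 0.9019
SOC_final = 94.95 * 0.9019 = 85.64%

85.64%


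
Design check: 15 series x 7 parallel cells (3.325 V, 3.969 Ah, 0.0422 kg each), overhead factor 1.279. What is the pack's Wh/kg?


Step 1: V_pack = 15 * 3.325 = 49.875 V
Step 2: C_pack = 7 * 3.969 = 27.783 Ah
Step 3: E_pack = V_pack * C_pack = 49.875 * 27.783 = 1385.7 Wh
Step 4: m_pack = 15 * 7 * 0.0422 * 1.279 = 5.6672 kg
Step 5: ED = E_pack / m_pack = 1385.7 / 5.6672 = 244.5 Wh/kg

244.5 Wh/kg


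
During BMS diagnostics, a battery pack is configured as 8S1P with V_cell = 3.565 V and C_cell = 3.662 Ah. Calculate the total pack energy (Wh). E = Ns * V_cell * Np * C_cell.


V_pack = 8 * 3.565 = 28.52 V
C_pack = 1 * 3.662 = 3.662 Ah
E = V_pack * C_pack = 28.52 * 3.662 = 104.4 Wh

104.4 Wh


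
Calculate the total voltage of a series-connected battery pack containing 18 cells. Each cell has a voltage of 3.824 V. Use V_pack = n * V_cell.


V_pack = n * V_cell = 18 * 3.824 = 68.832 V

68.832 V


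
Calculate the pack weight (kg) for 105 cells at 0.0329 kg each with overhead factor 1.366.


m_pack = n * m_cell * overhead = 105 * 0.0329 * 1.366 = 4.719 kg

4.719 kg


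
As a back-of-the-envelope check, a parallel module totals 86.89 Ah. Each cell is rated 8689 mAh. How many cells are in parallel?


Convert: C_cell = 8689 mAh = 8.689 Ah
n = C_total / C_cell = 86.89 / 8.689 = 10

10


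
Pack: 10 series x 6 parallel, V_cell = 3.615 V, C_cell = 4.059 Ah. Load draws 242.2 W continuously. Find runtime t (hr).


Step 1: E_pack = Ns * V_cell * Np * C_cell = 10 * 3.615 * 6 * 4.059 = 880.4 Wh
Step 2: t = E_pack / P = 880.4 / 242.2 = 3.635 hr

3.635 hr


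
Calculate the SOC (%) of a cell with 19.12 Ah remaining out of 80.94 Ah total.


SOC% = 19.12 / 80.94 * 100 = 23.62%

23.62%


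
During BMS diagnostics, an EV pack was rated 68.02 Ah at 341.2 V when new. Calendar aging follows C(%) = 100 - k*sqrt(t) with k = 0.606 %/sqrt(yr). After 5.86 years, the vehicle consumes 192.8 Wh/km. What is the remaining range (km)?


Step 1: capacity retention = 100 - 0.606 * sqrt(5.86) = 100 - 0.606 * 2.4207 = 98.533%
Step 2: C_now = 68.02 * 98.533/100 = 67.022 Ah
Step 3: E_pack = V * C_now = 341.2 * 67.022 = 22868 Wh
Step 4: range = E_pack / consumption = 22868 / 192.8 = 118.6 km

118.6 km


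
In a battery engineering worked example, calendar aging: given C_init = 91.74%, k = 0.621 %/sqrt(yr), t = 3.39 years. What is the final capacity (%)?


Step 1: sqrt(3.39 yr) = 1.8412
Step 2: drop = 0.621 * 1.8412 = 1.1434
Step 3: C_final = 91.74 - 1.1434 = 90.60%

90.60%


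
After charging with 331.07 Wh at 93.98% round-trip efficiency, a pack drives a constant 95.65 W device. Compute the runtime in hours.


Step 1: E_discharge = eta/100 * E_charge = 93.98/100 * 331.07 = 311.14 Wh
Step 2: t = E_discharge / P = 311.14 / 95.65 = 3.253 hr

3.253 hr


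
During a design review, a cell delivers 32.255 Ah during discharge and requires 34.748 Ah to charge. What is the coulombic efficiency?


Coulombic efficiency = 32.255/34.748 * 100% = 92.83%

92.83%


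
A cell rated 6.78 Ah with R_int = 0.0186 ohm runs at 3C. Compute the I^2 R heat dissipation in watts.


Step 1: I = C_rate * capacity = 3 * 6.78 = 20.34 A
Step 2: Q = I^2 * R = 20.34^2 * 0.0186 = 413.72 * 0.0186 = 7.695 W

7.695 W


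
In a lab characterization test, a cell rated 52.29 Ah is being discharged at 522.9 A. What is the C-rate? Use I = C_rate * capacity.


Rearranging: C_rate = 522.9 / 52.29 = 10C

10C


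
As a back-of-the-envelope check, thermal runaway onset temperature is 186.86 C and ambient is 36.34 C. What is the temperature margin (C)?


margin = T_onset - T_ambient = 186.86 - 36.34 = 150.52 C

150.52 C


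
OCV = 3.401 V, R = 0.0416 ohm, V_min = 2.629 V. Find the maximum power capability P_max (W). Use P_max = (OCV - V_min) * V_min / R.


P_max = (OCV - V_min) * V_min / R = (3.401 - 2.629) * 2.629 / 0.0416 = 0.772 * 2.629 / 0.0416 = 48.79 W

48.79 W


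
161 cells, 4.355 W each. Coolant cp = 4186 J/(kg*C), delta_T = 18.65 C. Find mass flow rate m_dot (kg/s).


Step 1: Total heat Q = 161 * 4.355 W = 701.16 W
Step 2: denom = cp * dT = 4186 * 18.65 = 78069
Step 3: m_dot = 701.16 / 78069 = 0.008981 kg/s

0.008981 kg/s


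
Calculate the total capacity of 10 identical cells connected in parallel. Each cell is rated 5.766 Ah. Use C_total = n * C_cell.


Parallel capacities add: 10 * 5.766 Ah = 57.66 Ah

57.66 Ah


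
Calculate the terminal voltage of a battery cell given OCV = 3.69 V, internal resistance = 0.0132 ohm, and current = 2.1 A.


V = OCV - I*R = 3.69 - 2.1 * 0.0132 = 3.662 V

3.662 V


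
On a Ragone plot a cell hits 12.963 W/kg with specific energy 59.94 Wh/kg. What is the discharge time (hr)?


t = E / P = 59.94 / 12.963 = 4.624 hr

4.624 hr


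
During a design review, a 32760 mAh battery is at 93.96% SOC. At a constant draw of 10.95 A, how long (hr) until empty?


Convert: C_total = 32760 mAh = 32.76 Ah
Step 1: remaining = SOC/100 * C_total = 93.96/100 * 32.76 = 30.781 Ah
Step 2: t = remaining / I = 30.781 / 10.95 = 2.811 hr

2.811 hr


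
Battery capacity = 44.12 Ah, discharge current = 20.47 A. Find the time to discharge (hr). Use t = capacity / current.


Runtime = 44.12 Ah / 20.47 A = 2.155 hr

2.155 hr


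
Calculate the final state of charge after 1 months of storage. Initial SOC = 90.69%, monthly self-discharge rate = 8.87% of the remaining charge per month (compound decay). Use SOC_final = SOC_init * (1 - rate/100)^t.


Monthly retention factor = 1 - 8.87/100 = 0.9113
Over 1 months: factor^1 = 0.9113
SOC_final = 90.69 * 0.9113 = 82.65%

82.65%


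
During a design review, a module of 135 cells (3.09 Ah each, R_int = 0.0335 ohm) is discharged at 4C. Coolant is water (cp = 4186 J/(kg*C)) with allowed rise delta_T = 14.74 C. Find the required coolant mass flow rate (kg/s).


Step 1: I = 4 * 3.09 = 12.36 A
Step 2: Q_cell = I^2 * R = 12.36^2 * 0.0335 = 5.1178 W
Step 3: Q_total = 135 * 5.1178 = 690.9 W
Step 4: m_dot = Q_total / (cp * dT) = 690.9 / (4186 * 14.74) = 0.01120 kg/s

0.01120 kg/s


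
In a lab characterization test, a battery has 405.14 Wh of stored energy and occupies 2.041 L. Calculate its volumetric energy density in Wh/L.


Volumetric ED = 405.14 Wh / 2.041 L = 198.5 Wh/L

198.5 Wh/L


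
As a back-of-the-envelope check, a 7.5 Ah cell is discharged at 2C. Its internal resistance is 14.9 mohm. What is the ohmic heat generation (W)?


Convert: R = 14.9 mohm = 0.0149 ohm
Step 1: I = C_rate * capacity = 2 * 7.5 = 15 A
Step 2: Q = I^2 * R = 15^2 * 0.0149 = 225 * 0.0149 = 3.353 W

3.353 W


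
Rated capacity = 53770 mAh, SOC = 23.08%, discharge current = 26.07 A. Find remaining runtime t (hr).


Convert: C_total = 53770 mAh = 53.77 Ah
Step 1: remaining = SOC/100 * C_total = 23.08/100 * 53.77 = 12.41 Ah
Step 2: t = remaining / I = 12.41 / 26.07 = 0.4760 hr

0.4760 hr


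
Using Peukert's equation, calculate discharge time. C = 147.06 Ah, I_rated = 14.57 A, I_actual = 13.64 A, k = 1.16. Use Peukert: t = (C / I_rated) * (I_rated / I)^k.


Step 1: t_rated = C / I_rated = 147.06 / 14.57 = 10.093 hr
Step 2: ratio = 14.57 / 13.64 = 1.0682
Step 3: ratio^k = 1.0682^1.16 = 1.0795
Step 4: t = t_rated * ratio^k = 10.093 * 1.0795 = 10.90 hr

10.90 hr


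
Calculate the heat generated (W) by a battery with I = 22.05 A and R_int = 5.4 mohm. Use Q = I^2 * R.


Convert: R = 5.4 mohm = 0.0054 ohm
I^2 = 486.2
Q = 486.2 * 0.0054 = 2.625 W

2.625 W


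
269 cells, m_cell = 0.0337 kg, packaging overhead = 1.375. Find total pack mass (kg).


Cell mass sum = 269 * 0.0337 = 9.0653 kg
With overhead 1.375: m_pack = 9.0653 * 1.375 = 12.46 kg

12.46 kg


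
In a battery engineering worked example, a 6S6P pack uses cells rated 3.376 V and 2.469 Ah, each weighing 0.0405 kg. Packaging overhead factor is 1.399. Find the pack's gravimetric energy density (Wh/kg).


Step 1: V_pack = 6 * 3.376 = 20.256 V
Step 2: C_pack = 6 * 2.469 = 14.814 Ah
Step 3: E_pack = V_pack * C_pack = 20.256 * 14.814 = 300.07 Wh
Step 4: m_pack = 6 * 6 * 0.0405 * 1.399 = 2.0397 kg
Step 5: ED = E_pack / m_pack = 300.07 / 2.0397 = 147.1 Wh/kg

147.1 Wh/kg


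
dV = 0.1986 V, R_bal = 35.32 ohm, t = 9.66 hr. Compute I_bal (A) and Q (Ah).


I_bal = dV / R = 0.1986 / 35.32 = 0.0056229 A
Q = I_bal * t = 0.0056229 * 9.66 = 0.05432 Ah

I=0.0056229 A, Q=0.05432 Ah


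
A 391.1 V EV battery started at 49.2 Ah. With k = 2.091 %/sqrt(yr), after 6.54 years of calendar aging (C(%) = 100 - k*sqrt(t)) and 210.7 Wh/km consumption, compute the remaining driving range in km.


Step 1: capacity retention = 100 - 2.091 * sqrt(6.54) = 100 - 2.091 * 2.5573 = 94.653%
Step 2: C_now = 49.2 * 94.653/100 = 46.569 Ah
Step 3: E_pack = V * C_now = 391.1 * 46.569 = 18213 Wh
Step 4: range = E_pack / consumption = 18213 / 210.7 = 86.44 km

86.44 km


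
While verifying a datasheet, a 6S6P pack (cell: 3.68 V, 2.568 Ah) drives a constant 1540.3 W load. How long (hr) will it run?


Step 1: E_pack = Ns * V_cell * Np * C_cell = 6 * 3.68 * 6 * 2.568 = 340.21 Wh
Step 2: t = E_pack / P = 340.21 / 1540.3 = 0.2209 hr

0.2209 hr


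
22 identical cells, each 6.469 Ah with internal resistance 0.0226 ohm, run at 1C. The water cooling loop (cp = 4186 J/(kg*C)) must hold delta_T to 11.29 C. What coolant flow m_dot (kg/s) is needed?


Step 1: I = 1 * 6.469 = 6.469 A
Step 2: Q_cell = I^2 * R = 6.469^2 * 0.0226 = 0.94576 W
Step 3: Q_total = 22 * 0.94576 = 20.807 W
Step 4: m_dot = Q_total / (cp * dT) = 20.807 / (4186 * 11.29) = 4.403e-04 kg/s

4.403e-04 kg/s


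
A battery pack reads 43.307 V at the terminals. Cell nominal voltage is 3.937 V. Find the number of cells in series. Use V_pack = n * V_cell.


Rearranging: n = V_pack / V_cell = 43.307 / 3.937 = 11 cells

11


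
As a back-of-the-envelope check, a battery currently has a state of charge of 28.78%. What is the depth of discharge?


DOD = 100 - SOC = 100 - 28.78 = 71.22%

71.22%


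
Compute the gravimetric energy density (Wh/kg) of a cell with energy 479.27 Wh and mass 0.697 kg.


Specific energy = 479.27 Wh / 0.697 kg = 687.6 Wh/kg

687.6 Wh/kg


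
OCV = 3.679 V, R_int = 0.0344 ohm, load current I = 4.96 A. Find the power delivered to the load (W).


Step 1: V_terminal = OCV - I*R = 3.679 - 4.96 * 0.0344 = 3.5084 V
Step 2: P_out = V_terminal * I = 3.5084 * 4.96 = 17.40 W

17.40 W


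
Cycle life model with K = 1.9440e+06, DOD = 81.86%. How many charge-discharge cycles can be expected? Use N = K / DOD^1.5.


DOD^1.5 = 740.64
N = K / DOD^1.5 = 1.9440e+06 / 740.64 = 2625

2625 cycles


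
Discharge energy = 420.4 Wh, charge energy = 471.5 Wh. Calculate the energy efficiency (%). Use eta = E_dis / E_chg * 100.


eta_e = E_dis / E_chg * 100 = 420.4 / 471.5 * 100 = 89.16%

89.16%


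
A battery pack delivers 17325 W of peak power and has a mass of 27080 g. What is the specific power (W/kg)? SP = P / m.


Convert: m = 27080 g = 27.08 kg
Specific power = 17325 W / 27.08 kg = 639.8 W/kg

639.8 W/kg


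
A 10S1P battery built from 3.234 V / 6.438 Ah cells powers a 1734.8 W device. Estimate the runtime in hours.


Step 1: E_pack = Ns * V_cell * Np * C_cell = 10 * 3.234 * 1 * 6.438 = 208.2 Wh
Step 2: t = E_pack / P = 208.2 / 1734.8 = 0.1200 hr

0.1200 hr


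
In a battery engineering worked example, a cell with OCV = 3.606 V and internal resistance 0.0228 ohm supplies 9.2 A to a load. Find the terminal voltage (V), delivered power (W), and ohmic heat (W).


Step 1: V_terminal = OCV - I*R = 3.606 - 9.2 * 0.0228 = 3.3962 V
Step 2: P_out = V_terminal * I = 3.3962 * 9.2 = 31.25 W
Step 3: Q = I^2 * R = 9.2^2 * 0.0228 = 1.930 W

V=3.3962 V, P=31.25 W, Q=1.930 W


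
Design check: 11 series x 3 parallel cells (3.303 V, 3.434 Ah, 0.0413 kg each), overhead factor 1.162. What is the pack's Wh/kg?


Step 1: V_pack = 11 * 3.303 = 36.333 V
Step 2: C_pack = 3 * 3.434 = 10.302 Ah
Step 3: E_pack = V_pack * C_pack = 36.333 * 10.302 = 374.3 Wh
Step 4: m_pack = 11 * 3 * 0.0413 * 1.162 = 1.5837 kg
Step 5: ED = E_pack / m_pack = 374.3 / 1.5837 = 236.3 Wh/kg

236.3 Wh/kg


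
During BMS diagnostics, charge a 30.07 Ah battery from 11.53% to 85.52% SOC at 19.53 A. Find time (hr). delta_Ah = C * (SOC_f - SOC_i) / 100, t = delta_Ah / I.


delta_Ah = 30.07 * (85.52 - 11.53) / 100 = 22.249 Ah
t = delta_Ah / I = 22.249 / 19.53 = 1.139 hr

1.139 hr


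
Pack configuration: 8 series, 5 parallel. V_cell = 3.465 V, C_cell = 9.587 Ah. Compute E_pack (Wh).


E = Ns * Vcell * Np * Ccell = 8 * 3.465 * 5 * 9.587 = 1329 Wh

1329 Wh


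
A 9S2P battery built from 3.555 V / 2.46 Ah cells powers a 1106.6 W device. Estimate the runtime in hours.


Step 1: E_pack = Ns * V_cell * Np * C_cell = 9 * 3.555 * 2 * 2.46 = 157.42 Wh
Step 2: t = E_pack / P = 157.42 / 1106.6 = 0.1423 hr

0.1423 hr


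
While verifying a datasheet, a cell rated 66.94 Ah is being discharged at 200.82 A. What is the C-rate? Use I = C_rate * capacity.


C_rate = I / capacity = 200.82 / 66.94 = 3C

3C


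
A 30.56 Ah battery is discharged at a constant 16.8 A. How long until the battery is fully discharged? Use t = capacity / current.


t = capacity / current = 30.56 / 16.8 = 1.819 hr

1.819 hr


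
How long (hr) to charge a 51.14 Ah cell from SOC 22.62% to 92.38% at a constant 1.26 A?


Step 1: dSOC = 92.38% - 22.62% = 69.76%
Step 2: delta_Ah = 51.14 * 69.76 / 100 = 35.675 Ah
Step 3: t = 35.675 / 1.26 = 28.31 hr

28.31 hr


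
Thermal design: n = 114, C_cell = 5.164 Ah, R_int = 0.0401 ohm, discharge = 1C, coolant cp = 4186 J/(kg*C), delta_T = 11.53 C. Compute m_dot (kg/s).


Step 1: I = 1 * 5.164 = 5.164 A
Step 2: Q_cell = I^2 * R = 5.164^2 * 0.0401 = 1.0693 W
Step 3: Q_total = 114 * 1.0693 = 121.9 W
Step 4: m_dot = Q_total / (cp * dT) = 121.9 / (4186 * 11.53) = 0.002526 kg/s

0.002526 kg/s


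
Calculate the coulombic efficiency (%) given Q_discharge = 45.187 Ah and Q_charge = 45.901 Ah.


eta_c = Q_dis / Q_chg * 100 = 45.187 / 45.901 * 100 = 98.44%

98.44%


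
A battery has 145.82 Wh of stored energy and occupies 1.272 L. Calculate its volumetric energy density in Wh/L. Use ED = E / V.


Volumetric ED = 145.82 Wh / 1.272 L = 114.6 Wh/L

114.6 Wh/L


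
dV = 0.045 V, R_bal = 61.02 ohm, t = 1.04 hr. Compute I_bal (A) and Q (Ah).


I_bal = dV / R = 0.045 / 61.02 = 7.3746e-04 A
Q = I_bal * t = 7.3746e-04 * 1.04 = 7.670e-04 Ah

I=7.3746e-04 A, Q=7.670e-04 Ah


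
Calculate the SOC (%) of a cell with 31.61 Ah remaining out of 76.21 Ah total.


SOC% = 31.61 / 76.21 * 100 = 41.48%

41.48%


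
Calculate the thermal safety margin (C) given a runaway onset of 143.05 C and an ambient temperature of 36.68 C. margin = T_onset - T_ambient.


Safety margin = 143.05 C - 36.68 C = 106.37 C

106.37 C


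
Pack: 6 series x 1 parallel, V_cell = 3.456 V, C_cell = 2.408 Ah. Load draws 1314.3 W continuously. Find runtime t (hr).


Step 1: E_pack = Ns * V_cell * Np * C_cell = 6 * 3.456 * 1 * 2.408 = 49.932 Wh
Step 2: t = E_pack / P = 49.932 / 1314.3 = 0.03799 hr

0.03799 hr


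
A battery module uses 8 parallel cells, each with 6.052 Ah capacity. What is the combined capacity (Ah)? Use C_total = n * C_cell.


Parallel capacities add: 8 * 6.052 Ah = 48.416 Ah

48.416 Ah


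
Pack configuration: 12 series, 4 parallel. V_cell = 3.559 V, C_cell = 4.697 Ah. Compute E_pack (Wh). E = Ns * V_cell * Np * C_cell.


V_pack = 12 * 3.559 = 42.708 V
C_pack = 4 * 4.697 = 18.788 Ah
E = V_pack * C_pack = 42.708 * 18.788 = 802.4 Wh

802.4 Wh


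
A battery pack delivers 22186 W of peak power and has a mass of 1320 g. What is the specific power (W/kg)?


Convert: m = 1320 g = 1.32 kg
Specific power = 22186 W / 1.32 kg = 16810 W/kg

16810 W/kg


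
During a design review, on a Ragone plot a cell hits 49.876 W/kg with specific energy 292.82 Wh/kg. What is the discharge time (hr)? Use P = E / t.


t = E / P = 292.82 / 49.876 = 5.871 hr

5.871 hr


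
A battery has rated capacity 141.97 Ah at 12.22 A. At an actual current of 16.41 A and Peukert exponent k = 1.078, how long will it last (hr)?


Step 1: t_rated = C / I_rated = 141.97 / 12.22 = 11.618 hr
Step 2: ratio = 12.22 / 16.41 = 0.74467
Step 3: ratio^k = 0.74467^1.078 = 0.72774
Step 4: t = t_rated * ratio^k = 11.618 * 0.72774 = 8.455 hr

8.455 hr


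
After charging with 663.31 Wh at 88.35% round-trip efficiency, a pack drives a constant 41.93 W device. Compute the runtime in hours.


Step 1: E_discharge = eta/100 * E_charge = 88.35/100 * 663.31 = 586.03 Wh
Step 2: t = E_discharge / P = 586.03 / 41.93 = 13.98 hr

13.98 hr


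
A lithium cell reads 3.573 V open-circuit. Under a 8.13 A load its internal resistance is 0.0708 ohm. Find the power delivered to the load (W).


Step 1: V_terminal = OCV - I*R = 3.573 - 8.13 * 0.0708 = 2.9974 V
Step 2: P_out = V_terminal * I = 2.9974 * 8.13 = 24.37 W

24.37 W


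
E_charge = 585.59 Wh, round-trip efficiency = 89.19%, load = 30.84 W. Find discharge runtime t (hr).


Step 1: E_discharge = eta/100 * E_charge = 89.19/100 * 585.59 = 522.29 Wh
Step 2: t = E_discharge / P = 522.29 / 30.84 = 16.94 hr

16.94 hr


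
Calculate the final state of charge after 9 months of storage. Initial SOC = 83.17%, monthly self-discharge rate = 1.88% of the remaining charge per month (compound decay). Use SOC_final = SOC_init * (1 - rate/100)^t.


Monthly retention factor = 1 - 1.88/100 = 0.9812
Over 9 months: factor^9 = 0.84298
SOC_final = 83.17 * 0.84298 = 70.11%

70.11%


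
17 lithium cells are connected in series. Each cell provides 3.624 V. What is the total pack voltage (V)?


Series voltages add: 17 * 3.624 V = 61.608 V

61.608 V


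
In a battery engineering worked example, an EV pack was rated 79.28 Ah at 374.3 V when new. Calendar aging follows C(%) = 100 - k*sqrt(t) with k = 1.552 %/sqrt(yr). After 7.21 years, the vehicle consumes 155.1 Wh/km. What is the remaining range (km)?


Step 1: capacity retention = 100 - 1.552 * sqrt(7.21) = 100 - 1.552 * 2.6851 = 95.833%
Step 2: C_now = 79.28 * 95.833/100 = 75.976 Ah
Step 3: E_pack = V * C_now = 374.3 * 75.976 = 28438 Wh
Step 4: range = E_pack / consumption = 28438 / 155.1 = 183.4 km

183.4 km


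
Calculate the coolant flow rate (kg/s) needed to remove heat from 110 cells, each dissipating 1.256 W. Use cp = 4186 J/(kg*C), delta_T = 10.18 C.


Step 1: Total heat Q = 110 * 1.256 W = 138.16 W
Step 2: denom = cp * dT = 4186 * 10.18 = 42613
Step 3: m_dot = 138.16 / 42613 = 0.003242 kg/s

0.003242 kg/s


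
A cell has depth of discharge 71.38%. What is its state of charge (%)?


SOC = 100 - DOD = 100 - 71.38 = 28.62%

28.62%


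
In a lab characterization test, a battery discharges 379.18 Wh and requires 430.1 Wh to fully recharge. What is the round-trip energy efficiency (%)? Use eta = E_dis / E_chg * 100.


eta_e = E_dis / E_chg * 100 = 379.18 / 430.1 * 100 = 88.16%

88.16%


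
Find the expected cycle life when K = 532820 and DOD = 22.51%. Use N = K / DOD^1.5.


DOD^1.5 = 106.8
N = K / DOD^1.5 = 532820 / 106.8 = 4989

4989 cycles


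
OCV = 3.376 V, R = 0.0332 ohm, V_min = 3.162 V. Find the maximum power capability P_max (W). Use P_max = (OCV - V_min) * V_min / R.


P_max = (OCV - V_min) * V_min / R = (3.376 - 3.162) * 3.162 / 0.0332 = 0.214 * 3.162 / 0.0332 = 20.38 W

20.38 W


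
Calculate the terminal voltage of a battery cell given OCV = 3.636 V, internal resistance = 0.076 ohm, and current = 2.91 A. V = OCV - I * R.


IR drop = 2.91 * 0.076 = 0.22116 V
V = 3.636 - 0.22116 = 3.415 V

3.415 V


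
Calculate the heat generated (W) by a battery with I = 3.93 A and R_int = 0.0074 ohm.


Q = I^2 * R = 3.93^2 * 0.0074 = 0.1143 W

0.1143 W


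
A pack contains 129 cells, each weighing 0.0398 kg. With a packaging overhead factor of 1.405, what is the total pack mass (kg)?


Cell mass sum = 129 * 0.0398 = 5.1342 kg
With overhead 1.405: m_pack = 5.1342 * 1.405 = 7.214 kg

7.214 kg


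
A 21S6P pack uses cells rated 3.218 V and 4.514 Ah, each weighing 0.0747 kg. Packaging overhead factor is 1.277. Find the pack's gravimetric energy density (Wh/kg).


Step 1: V_pack = 21 * 3.218 = 67.578 V
Step 2: C_pack = 6 * 4.514 = 27.084 Ah
Step 3: E_pack = V_pack * C_pack = 67.578 * 27.084 = 1830.3 Wh
Step 4: m_pack = 21 * 6 * 0.0747 * 1.277 = 12.019 kg
Step 5: ED = E_pack / m_pack = 1830.3 / 12.019 = 152.3 Wh/kg

152.3 Wh/kg


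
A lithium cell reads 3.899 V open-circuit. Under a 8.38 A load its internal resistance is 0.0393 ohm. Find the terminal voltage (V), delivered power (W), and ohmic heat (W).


Step 1: V_terminal = OCV - I*R = 3.899 - 8.38 * 0.0393 = 3.5697 V
Step 2: P_out = V_terminal * I = 3.5697 * 8.38 = 29.91 W
Step 3: Q = I^2 * R = 8.38^2 * 0.0393 = 2.760 W

V=3.5697 V, P=29.91 W, Q=2.760 W


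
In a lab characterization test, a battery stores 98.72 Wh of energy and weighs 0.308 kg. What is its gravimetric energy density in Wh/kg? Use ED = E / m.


Specific energy = 98.72 Wh / 0.308 kg = 320.5 Wh/kg

320.5 Wh/kg


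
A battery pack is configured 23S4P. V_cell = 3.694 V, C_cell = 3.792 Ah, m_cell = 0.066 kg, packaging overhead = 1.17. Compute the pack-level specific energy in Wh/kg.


Step 1: V_pack = 23 * 3.694 = 84.962 V
Step 2: C_pack = 4 * 3.792 = 15.168 Ah
Step 3: E_pack = V_pack * C_pack = 84.962 * 15.168 = 1288.7 Wh
Step 4: m_pack = 23 * 4 * 0.066 * 1.17 = 7.1042 kg
Step 5: ED = E_pack / m_pack = 1288.7 / 7.1042 = 181.4 Wh/kg

181.4 Wh/kg


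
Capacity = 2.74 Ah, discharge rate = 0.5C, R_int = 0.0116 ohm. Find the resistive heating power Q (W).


Step 1: I = C_rate * capacity = 0.5 * 2.74 = 1.37 A
Step 2: Q = I^2 * R = 1.37^2 * 0.0116 = 1.8769 * 0.0116 = 0.02177 W

0.02177 W


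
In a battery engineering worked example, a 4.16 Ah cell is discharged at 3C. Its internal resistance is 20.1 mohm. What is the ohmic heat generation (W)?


Convert: R = 20.1 mohm = 0.0201 ohm
Step 1: I = C_rate * capacity = 3 * 4.16 = 12.48 A
Step 2: Q = I^2 * R = 12.48^2 * 0.0201 = 155.75 * 0.0201 = 3.131 W

3.131 W


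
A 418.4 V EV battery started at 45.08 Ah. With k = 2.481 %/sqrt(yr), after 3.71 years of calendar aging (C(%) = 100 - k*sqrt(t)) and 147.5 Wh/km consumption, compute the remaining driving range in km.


Step 1: capacity retention = 100 - 2.481 * sqrt(3.71) = 100 - 2.481 * 1.9261 = 95.221%
Step 2: C_now = 45.08 * 95.221/100 = 42.926 Ah
Step 3: E_pack = V * C_now = 418.4 * 42.926 = 17960 Wh
Step 4: range = E_pack / consumption = 17960 / 147.5 = 121.8 km

121.8 km


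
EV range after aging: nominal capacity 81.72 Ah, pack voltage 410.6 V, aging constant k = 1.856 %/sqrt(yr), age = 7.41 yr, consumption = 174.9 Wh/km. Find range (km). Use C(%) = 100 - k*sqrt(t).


Step 1: capacity retention = 100 - 1.856 * sqrt(7.41) = 100 - 1.856 * 2.7221 = 94.948%
Step 2: C_now = 81.72 * 94.948/100 = 77.592 Ah
Step 3: E_pack = V * C_now = 410.6 * 77.592 = 31859 Wh
Step 4: range = E_pack / consumption = 31859 / 174.9 = 182.2 km

182.2 km


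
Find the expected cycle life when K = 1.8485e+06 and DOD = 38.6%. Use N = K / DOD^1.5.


DOD^1.5 = 239.82
N = K / DOD^1.5 = 1.8485e+06 / 239.82 = 7708

7708 cycles


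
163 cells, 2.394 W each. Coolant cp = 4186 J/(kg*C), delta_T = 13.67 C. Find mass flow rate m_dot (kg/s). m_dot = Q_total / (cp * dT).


Q_total = 163 * 2.394 = 390.22 W
m_dot = Q_total / (cp * dT) = 390.22 / (4186 * 13.67) = 0.006819 kg/s

0.006819 kg/s


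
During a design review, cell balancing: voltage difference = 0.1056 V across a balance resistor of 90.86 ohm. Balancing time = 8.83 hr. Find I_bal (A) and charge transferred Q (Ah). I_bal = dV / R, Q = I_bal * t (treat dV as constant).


I_bal = dV / R = 0.1056 / 90.86 = 0.0011622 A
Q = I_bal * t = 0.0011622 * 8.83 = 0.01026 Ah

I=0.0011622 A, Q=0.01026 Ah


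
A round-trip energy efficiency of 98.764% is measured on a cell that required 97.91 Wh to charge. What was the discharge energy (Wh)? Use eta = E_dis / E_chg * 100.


E_dis = eta/100 * E_chg = 98.764/100 * 97.91 = 96.70 Wh

96.70 Wh


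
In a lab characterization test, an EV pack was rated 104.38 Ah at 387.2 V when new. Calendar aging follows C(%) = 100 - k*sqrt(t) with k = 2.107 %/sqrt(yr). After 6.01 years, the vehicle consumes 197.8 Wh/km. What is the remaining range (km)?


Step 1: capacity retention = 100 - 2.107 * sqrt(6.01) = 100 - 2.107 * 2.4515 = 94.835%
Step 2: C_now = 104.38 * 94.835/100 = 98.989 Ah
Step 3: E_pack = V * C_now = 387.2 * 98.989 = 38329 Wh
Step 4: range = E_pack / consumption = 38329 / 197.8 = 193.8 km

193.8 km


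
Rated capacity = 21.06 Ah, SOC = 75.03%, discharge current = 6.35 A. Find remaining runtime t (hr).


Step 1: remaining = SOC/100 * C_total = 75.03/100 * 21.06 = 15.801 Ah
Step 2: t = remaining / I = 15.801 / 6.35 = 2.488 hr

2.488 hr


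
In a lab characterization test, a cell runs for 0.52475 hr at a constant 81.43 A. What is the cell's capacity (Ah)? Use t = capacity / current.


C = I * t = 81.43 * 0.52475 = 42.73 Ah

42.73 Ah


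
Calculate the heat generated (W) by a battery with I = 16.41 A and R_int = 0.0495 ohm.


Q = I^2 * R = 16.41^2 * 0.0495 = 13.33 W

13.33 W


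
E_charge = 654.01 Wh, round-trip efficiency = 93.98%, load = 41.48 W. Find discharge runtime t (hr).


Step 1: E_discharge = eta/100 * E_charge = 93.98/100 * 654.01 = 614.64 Wh
Step 2: t = E_discharge / P = 614.64 / 41.48 = 14.82 hr

14.82 hr


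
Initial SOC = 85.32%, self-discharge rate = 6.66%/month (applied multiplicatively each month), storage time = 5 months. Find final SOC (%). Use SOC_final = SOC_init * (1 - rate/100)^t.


Monthly retention factor = 1 - 6.66/100 = 0.9334
Over 5 months: factor^5 = 0.7085
SOC_final = 85.32 * 0.7085 = 60.45%

60.45%


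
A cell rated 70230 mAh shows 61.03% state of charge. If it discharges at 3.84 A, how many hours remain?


Convert: C_total = 70230 mAh = 70.23 Ah
Step 1: remaining = SOC/100 * C_total = 61.03/100 * 70.23 = 42.861 Ah
Step 2: t = remaining / I = 42.861 / 3.84 = 11.16 hr

11.16 hr


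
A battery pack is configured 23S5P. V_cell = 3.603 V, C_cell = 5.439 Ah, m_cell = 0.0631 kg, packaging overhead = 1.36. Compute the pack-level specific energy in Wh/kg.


Step 1: V_pack = 23 * 3.603 = 82.869 V
Step 2: C_pack = 5 * 5.439 = 27.195 Ah
Step 3: E_pack = V_pack * C_pack = 82.869 * 27.195 = 2253.6 Wh
Step 4: m_pack = 23 * 5 * 0.0631 * 1.36 = 9.8688 kg
Step 5: ED = E_pack / m_pack = 2253.6 / 9.8688 = 228.4 Wh/kg

228.4 Wh/kg


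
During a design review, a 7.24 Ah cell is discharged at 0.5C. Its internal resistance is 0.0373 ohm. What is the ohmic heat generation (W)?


Step 1: I = C_rate * capacity = 0.5 * 7.24 = 3.62 A
Step 2: Q = I^2 * R = 3.62^2 * 0.0373 = 13.104 * 0.0373 = 0.4888 W

0.4888 W


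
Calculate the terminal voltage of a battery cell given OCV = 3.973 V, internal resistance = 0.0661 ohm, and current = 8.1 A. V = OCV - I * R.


V = OCV - I*R = 3.973 - 8.1 * 0.0661 = 3.438 V

3.438 V


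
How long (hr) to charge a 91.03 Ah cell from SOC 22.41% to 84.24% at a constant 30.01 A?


Step 1: dSOC = 84.24% - 22.41% = 61.83%
Step 2: delta_Ah = 91.03 * 61.83 / 100 = 56.284 Ah
Step 3: t = 56.284 / 30.01 = 1.876 hr

1.876 hr


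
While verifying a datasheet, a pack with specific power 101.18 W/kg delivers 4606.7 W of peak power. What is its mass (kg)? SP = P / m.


m = P / SP = 4606.7 / 101.18 = 45.53 kg

45.53 kg


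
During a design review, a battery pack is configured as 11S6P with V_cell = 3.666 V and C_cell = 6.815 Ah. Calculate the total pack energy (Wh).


V_pack = 11 * 3.666 = 40.326 V
C_pack = 6 * 6.815 = 40.89 Ah
E = V_pack * C_pack = 40.326 * 40.89 = 1649 Wh

1649 Wh


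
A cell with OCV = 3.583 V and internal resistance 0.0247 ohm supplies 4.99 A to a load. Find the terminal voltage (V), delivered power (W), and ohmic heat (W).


Step 1: V_terminal = OCV - I*R = 3.583 - 4.99 * 0.0247 = 3.4597 V
Step 2: P_out = V_terminal * I = 3.4597 * 4.99 = 17.26 W
Step 3: Q = I^2 * R = 4.99^2 * 0.0247 = 0.6150 W

V=3.4597 V, P=17.26 W, Q=0.6150 W


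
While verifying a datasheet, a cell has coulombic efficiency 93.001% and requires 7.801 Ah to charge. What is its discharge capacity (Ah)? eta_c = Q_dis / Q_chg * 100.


Q_dis = eta/100 * Q_chg = 93.001/100 * 7.801 = 7.255 Ah

7.255 Ah


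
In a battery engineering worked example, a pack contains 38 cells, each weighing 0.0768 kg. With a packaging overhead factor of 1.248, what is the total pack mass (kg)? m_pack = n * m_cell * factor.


Cell mass sum = 38 * 0.0768 = 2.9184 kg
With overhead 1.248: m_pack = 2.9184 * 1.248 = 3.642 kg

3.642 kg


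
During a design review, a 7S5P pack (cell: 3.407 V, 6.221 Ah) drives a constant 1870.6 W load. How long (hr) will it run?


Step 1: E_pack = Ns * V_cell * Np * C_cell = 7 * 3.407 * 5 * 6.221 = 741.82 Wh
Step 2: t = E_pack / P = 741.82 / 1870.6 = 0.3966 hr

0.3966 hr


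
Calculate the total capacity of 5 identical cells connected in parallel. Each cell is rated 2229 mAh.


Convert: C_cell = 2229 mAh = 2.229 Ah
C_total = 5 * 2.229 = 11.145 Ah

11.145 Ah


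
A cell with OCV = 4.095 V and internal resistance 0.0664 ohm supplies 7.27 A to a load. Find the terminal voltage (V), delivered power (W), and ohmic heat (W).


Step 1: V_terminal = OCV - I*R = 4.095 - 7.27 * 0.0664 = 3.6123 V
Step 2: P_out = V_terminal * I = 3.6123 * 7.27 = 26.26 W
Step 3: Q = I^2 * R = 7.27^2 * 0.0664 = 3.509 W

V=3.6123 V, P=26.26 W, Q=3.509 W


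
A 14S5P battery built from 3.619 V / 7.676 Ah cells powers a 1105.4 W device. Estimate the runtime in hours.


Step 1: E_pack = Ns * V_cell * Np * C_cell = 14 * 3.619 * 5 * 7.676 = 1944.6 Wh
Step 2: t = E_pack / P = 1944.6 / 1105.4 = 1.759 hr

1.759 hr


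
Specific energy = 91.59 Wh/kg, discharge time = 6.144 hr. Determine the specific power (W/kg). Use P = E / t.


Specific power = 91.59 Wh/kg / 6.144 hr = 14.91 W/kg

14.91 W/kg


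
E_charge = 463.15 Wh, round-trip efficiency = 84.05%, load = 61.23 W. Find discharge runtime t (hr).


Step 1: E_discharge = eta/100 * E_charge = 84.05/100 * 463.15 = 389.28 Wh
Step 2: t = E_discharge / P = 389.28 / 61.23 = 6.358 hr

6.358 hr


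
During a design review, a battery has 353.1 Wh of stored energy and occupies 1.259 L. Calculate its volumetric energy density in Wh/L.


ED = E / V = 353.1 / 1.259 = 280.5 Wh/L

280.5 Wh/L


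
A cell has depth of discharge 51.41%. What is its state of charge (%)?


SOC = 100 - DOD = 100 - 51.41 = 48.59%

48.59%


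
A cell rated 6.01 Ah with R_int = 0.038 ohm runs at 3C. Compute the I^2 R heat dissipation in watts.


Step 1: I = C_rate * capacity = 3 * 6.01 = 18.03 A
Step 2: Q = I^2 * R = 18.03^2 * 0.038 = 325.08 * 0.038 = 12.35 W

12.35 W


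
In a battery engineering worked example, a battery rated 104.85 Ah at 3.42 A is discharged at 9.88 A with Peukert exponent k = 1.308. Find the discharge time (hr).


Step 1: t_rated = C / I_rated = 104.85 / 3.42 = 30.658 hr
Step 2: ratio = 3.42 / 9.88 = 0.34615
Step 3: ratio^k = 0.34615^1.308 = 0.24967
Step 4: t = t_rated * ratio^k = 30.658 * 0.24967 = 7.654 hr

7.654 hr


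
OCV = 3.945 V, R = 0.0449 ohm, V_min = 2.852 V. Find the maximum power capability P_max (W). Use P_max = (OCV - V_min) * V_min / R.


dV = OCV - V_min = 1.093 V (so I_max = dV / R)
P_max = dV * V_min / R = 1.093 * 2.852 / 0.0449 = 69.43 W

69.43 W


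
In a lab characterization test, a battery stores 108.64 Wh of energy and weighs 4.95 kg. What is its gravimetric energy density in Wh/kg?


Specific energy = 108.64 Wh / 4.95 kg = 21.95 Wh/kg

21.95 Wh/kg


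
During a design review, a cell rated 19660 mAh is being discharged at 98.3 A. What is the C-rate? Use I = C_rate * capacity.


Convert: capacity = 19660 mAh = 19.66 Ah
Rearranging: C_rate = 98.3 / 19.66 = 5C

5C


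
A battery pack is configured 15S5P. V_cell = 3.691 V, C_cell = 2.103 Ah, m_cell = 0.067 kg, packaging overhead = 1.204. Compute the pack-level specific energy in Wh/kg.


Step 1: V_pack = 15 * 3.691 = 55.365 V
Step 2: C_pack = 5 * 2.103 = 10.515 Ah
Step 3: E_pack = V_pack * C_pack = 55.365 * 10.515 = 582.16 Wh
Step 4: m_pack = 15 * 5 * 0.067 * 1.204 = 6.0501 kg
Step 5: ED = E_pack / m_pack = 582.16 / 6.0501 = 96.22 Wh/kg

96.22 Wh/kg


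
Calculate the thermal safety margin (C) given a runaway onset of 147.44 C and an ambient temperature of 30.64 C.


Safety margin = 147.44 C - 30.64 C = 116.8 C

116.8 C


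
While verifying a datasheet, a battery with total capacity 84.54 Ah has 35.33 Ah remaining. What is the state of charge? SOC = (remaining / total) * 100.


SOC = (remaining / total) * 100 = (35.33 / 84.54) * 100 = 41.79%

41.79%


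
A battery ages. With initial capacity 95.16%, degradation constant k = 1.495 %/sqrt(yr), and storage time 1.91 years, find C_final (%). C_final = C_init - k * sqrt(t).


Step 1: sqrt(1.91 yr) = 1.382
Step 2: drop = 1.495 * 1.382 = 2.0661
Step 3: C_final = 95.16 - 2.0661 = 93.09%

93.09%


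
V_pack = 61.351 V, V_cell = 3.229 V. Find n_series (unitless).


n = V_pack / V_cell = 61.351 / 3.229 = 19

19


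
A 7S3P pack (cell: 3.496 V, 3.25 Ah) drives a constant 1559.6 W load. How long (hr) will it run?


Step 1: E_pack = Ns * V_cell * Np * C_cell = 7 * 3.496 * 3 * 3.25 = 238.6 Wh
Step 2: t = E_pack / P = 238.6 / 1559.6 = 0.1530 hr

0.1530 hr


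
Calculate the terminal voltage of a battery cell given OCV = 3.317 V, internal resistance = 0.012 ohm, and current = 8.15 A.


V = OCV - I*R = 3.317 - 8.15 * 0.012 = 3.219 V

3.219 V


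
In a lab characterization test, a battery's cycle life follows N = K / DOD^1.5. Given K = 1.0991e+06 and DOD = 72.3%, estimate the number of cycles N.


DOD^1.5 = 614.76
N = K / DOD^1.5 = 1.0991e+06 / 614.76 = 1788

1788 cycles


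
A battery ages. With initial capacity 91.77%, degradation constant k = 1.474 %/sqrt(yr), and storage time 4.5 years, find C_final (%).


Step 1: sqrt(4.5 yr) = 2.1213
Step 2: drop = 1.474 * 2.1213 = 3.1268
Step 3: C_final = 91.77 - 3.1268 = 88.64%

88.64%


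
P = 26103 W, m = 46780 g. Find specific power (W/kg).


Convert: m = 46780 g = 46.78 kg
Specific power = 26103 W / 46.78 kg = 558.0 W/kg

558.0 W/kg


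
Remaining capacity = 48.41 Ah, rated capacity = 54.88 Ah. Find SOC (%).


SOC = (remaining / total) * 100 = (48.41 / 54.88) * 100 = 88.21%

88.21%


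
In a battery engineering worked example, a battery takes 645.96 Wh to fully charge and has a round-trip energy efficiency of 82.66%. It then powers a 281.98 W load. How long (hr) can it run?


Step 1: E_discharge = eta/100 * E_charge = 82.66/100 * 645.96 = 533.95 Wh
Step 2: t = E_discharge / P = 533.95 / 281.98 = 1.894 hr

1.894 hr


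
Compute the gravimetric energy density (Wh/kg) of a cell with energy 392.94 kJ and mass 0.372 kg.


Convert: E = 392.94 kJ = 109.15 Wh
ED = E / m = 109.15 / 0.372 = 293.4 Wh/kg

293.4 Wh/kg


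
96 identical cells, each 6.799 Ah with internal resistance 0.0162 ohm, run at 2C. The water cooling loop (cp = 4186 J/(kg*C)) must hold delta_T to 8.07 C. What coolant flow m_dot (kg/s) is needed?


Step 1: I = 2 * 6.799 = 13.598 A
Step 2: Q_cell = I^2 * R = 13.598^2 * 0.0162 = 2.9955 W
Step 3: Q_total = 96 * 2.9955 = 287.57 W
Step 4: m_dot = Q_total / (cp * dT) = 287.57 / (4186 * 8.07) = 0.008513 kg/s

0.008513 kg/s
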